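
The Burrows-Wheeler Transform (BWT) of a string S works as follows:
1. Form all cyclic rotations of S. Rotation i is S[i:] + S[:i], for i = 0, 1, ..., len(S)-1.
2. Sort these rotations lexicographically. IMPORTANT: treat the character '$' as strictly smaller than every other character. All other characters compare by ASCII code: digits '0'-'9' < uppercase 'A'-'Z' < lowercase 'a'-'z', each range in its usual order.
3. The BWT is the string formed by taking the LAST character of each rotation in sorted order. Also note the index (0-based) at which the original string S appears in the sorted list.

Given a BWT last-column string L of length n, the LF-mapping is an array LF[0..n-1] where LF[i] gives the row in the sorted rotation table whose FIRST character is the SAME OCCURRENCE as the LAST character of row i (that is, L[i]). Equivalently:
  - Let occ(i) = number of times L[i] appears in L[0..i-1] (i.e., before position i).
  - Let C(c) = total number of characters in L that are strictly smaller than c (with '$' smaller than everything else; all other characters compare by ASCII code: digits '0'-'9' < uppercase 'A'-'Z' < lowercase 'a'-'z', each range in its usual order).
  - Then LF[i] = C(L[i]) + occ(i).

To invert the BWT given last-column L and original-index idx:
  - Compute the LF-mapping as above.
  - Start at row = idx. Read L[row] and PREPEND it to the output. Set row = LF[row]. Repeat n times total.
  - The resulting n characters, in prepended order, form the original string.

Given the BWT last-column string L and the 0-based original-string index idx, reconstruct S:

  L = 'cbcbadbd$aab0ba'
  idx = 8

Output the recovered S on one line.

Answer: bb0caabdadbabc$

Derivation:
LF mapping: 11 6 12 7 2 13 8 14 0 3 4 9 1 10 5
Walk LF starting at row 8, prepending L[row]:
  step 1: row=8, L[8]='$', prepend. Next row=LF[8]=0
  step 2: row=0, L[0]='c', prepend. Next row=LF[0]=11
  step 3: row=11, L[11]='b', prepend. Next row=LF[11]=9
  step 4: row=9, L[9]='a', prepend. Next row=LF[9]=3
  step 5: row=3, L[3]='b', prepend. Next row=LF[3]=7
  step 6: row=7, L[7]='d', prepend. Next row=LF[7]=14
  step 7: row=14, L[14]='a', prepend. Next row=LF[14]=5
  step 8: row=5, L[5]='d', prepend. Next row=LF[5]=13
  step 9: row=13, L[13]='b', prepend. Next row=LF[13]=10
  step 10: row=10, L[10]='a', prepend. Next row=LF[10]=4
  step 11: row=4, L[4]='a', prepend. Next row=LF[4]=2
  step 12: row=2, L[2]='c', prepend. Next row=LF[2]=12
  step 13: row=12, L[12]='0', prepend. Next row=LF[12]=1
  step 14: row=1, L[1]='b', prepend. Next row=LF[1]=6
  step 15: row=6, L[6]='b', prepend. Next row=LF[6]=8
Reversed output: bb0caabdadbabc$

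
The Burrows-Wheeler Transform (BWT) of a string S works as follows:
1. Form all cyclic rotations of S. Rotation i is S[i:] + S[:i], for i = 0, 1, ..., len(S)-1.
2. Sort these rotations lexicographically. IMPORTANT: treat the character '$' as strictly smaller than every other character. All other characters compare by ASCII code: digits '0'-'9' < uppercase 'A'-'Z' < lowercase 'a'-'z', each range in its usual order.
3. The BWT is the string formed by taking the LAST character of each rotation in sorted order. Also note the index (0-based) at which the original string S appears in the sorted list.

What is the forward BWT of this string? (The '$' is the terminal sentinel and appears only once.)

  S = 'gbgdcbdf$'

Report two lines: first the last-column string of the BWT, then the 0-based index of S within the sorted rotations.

Answer: fcgdgbd$b
7

Derivation:
All 9 rotations (rotation i = S[i:]+S[:i]):
  rot[0] = gbgdcbdf$
  rot[1] = bgdcbdf$g
  rot[2] = gdcbdf$gb
  rot[3] = dcbdf$gbg
  rot[4] = cbdf$gbgd
  rot[5] = bdf$gbgdc
  rot[6] = df$gbgdcb
  rot[7] = f$gbgdcbd
  rot[8] = $gbgdcbdf
Sorted (with $ < everything):
  sorted[0] = $gbgdcbdf  (last char: 'f')
  sorted[1] = bdf$gbgdc  (last char: 'c')
  sorted[2] = bgdcbdf$g  (last char: 'g')
  sorted[3] = cbdf$gbgd  (last char: 'd')
  sorted[4] = dcbdf$gbg  (last char: 'g')
  sorted[5] = df$gbgdcb  (last char: 'b')
  sorted[6] = f$gbgdcbd  (last char: 'd')
  sorted[7] = gbgdcbdf$  (last char: '$')
  sorted[8] = gdcbdf$gb  (last char: 'b')
Last column: fcgdgbd$b
Original string S is at sorted index 7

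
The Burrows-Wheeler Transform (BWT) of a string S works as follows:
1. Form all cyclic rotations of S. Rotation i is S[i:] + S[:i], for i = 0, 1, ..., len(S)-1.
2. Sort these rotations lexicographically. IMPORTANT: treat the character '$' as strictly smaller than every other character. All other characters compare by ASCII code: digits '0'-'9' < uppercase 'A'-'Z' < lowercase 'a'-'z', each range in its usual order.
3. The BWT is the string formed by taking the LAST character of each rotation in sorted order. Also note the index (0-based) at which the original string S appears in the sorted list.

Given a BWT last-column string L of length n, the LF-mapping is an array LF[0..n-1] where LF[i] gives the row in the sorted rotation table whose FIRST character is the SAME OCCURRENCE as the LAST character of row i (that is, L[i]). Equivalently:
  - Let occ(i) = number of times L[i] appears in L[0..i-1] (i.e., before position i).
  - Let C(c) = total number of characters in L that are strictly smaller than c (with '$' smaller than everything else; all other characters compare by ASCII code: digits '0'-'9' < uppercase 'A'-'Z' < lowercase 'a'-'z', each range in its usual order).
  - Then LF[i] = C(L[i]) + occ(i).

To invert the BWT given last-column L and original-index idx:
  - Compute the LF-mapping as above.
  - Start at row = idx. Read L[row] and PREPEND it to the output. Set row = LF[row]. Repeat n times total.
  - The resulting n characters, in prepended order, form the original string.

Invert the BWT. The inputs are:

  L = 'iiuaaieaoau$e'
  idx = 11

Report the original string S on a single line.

Answer: uaaieeuoiaai$

Derivation:
LF mapping: 7 8 11 1 2 9 5 3 10 4 12 0 6
Walk LF starting at row 11, prepending L[row]:
  step 1: row=11, L[11]='$', prepend. Next row=LF[11]=0
  step 2: row=0, L[0]='i', prepend. Next row=LF[0]=7
  step 3: row=7, L[7]='a', prepend. Next row=LF[7]=3
  step 4: row=3, L[3]='a', prepend. Next row=LF[3]=1
  step 5: row=1, L[1]='i', prepend. Next row=LF[1]=8
  step 6: row=8, L[8]='o', prepend. Next row=LF[8]=10
  step 7: row=10, L[10]='u', prepend. Next row=LF[10]=12
  step 8: row=12, L[12]='e', prepend. Next row=LF[12]=6
  step 9: row=6, L[6]='e', prepend. Next row=LF[6]=5
  step 10: row=5, L[5]='i', prepend. Next row=LF[5]=9
  step 11: row=9, L[9]='a', prepend. Next row=LF[9]=4
  step 12: row=4, L[4]='a', prepend. Next row=LF[4]=2
  step 13: row=2, L[2]='u', prepend. Next row=LF[2]=11
Reversed output: uaaieeuoiaai$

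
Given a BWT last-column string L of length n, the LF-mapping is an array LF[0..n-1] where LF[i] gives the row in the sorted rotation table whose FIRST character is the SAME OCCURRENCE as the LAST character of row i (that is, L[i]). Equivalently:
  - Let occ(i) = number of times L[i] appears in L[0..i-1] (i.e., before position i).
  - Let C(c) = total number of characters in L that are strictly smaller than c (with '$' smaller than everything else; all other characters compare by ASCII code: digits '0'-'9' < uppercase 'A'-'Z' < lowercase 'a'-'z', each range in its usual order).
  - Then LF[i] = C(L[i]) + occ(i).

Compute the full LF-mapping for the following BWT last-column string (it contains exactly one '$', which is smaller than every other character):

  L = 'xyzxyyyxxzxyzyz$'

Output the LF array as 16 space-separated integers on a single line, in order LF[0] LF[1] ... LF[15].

Char counts: '$':1, 'x':5, 'y':6, 'z':4
C (first-col start): C('$')=0, C('x')=1, C('y')=6, C('z')=12
L[0]='x': occ=0, LF[0]=C('x')+0=1+0=1
L[1]='y': occ=0, LF[1]=C('y')+0=6+0=6
L[2]='z': occ=0, LF[2]=C('z')+0=12+0=12
L[3]='x': occ=1, LF[3]=C('x')+1=1+1=2
L[4]='y': occ=1, LF[4]=C('y')+1=6+1=7
L[5]='y': occ=2, LF[5]=C('y')+2=6+2=8
L[6]='y': occ=3, LF[6]=C('y')+3=6+3=9
L[7]='x': occ=2, LF[7]=C('x')+2=1+2=3
L[8]='x': occ=3, LF[8]=C('x')+3=1+3=4
L[9]='z': occ=1, LF[9]=C('z')+1=12+1=13
L[10]='x': occ=4, LF[10]=C('x')+4=1+4=5
L[11]='y': occ=4, LF[11]=C('y')+4=6+4=10
L[12]='z': occ=2, LF[12]=C('z')+2=12+2=14
L[13]='y': occ=5, LF[13]=C('y')+5=6+5=11
L[14]='z': occ=3, LF[14]=C('z')+3=12+3=15
L[15]='$': occ=0, LF[15]=C('$')+0=0+0=0

Answer: 1 6 12 2 7 8 9 3 4 13 5 10 14 11 15 0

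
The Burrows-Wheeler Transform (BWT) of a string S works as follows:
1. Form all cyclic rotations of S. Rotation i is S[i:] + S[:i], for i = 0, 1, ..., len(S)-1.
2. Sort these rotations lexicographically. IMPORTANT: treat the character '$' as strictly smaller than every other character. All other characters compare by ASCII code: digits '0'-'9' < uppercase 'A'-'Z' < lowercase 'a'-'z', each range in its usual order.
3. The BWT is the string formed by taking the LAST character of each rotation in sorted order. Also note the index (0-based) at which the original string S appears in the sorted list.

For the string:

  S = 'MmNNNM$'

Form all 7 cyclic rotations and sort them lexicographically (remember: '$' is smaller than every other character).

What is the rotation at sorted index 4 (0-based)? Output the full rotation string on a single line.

All 7 rotations (rotation i = S[i:]+S[:i]):
  rot[0] = MmNNNM$
  rot[1] = mNNNM$M
  rot[2] = NNNM$Mm
  rot[3] = NNM$MmN
  rot[4] = NM$MmNN
  rot[5] = M$MmNNN
  rot[6] = $MmNNNM
Sorted (with $ < everything):
  sorted[0] = $MmNNNM
  sorted[1] = M$MmNNN
  sorted[2] = MmNNNM$
  sorted[3] = NM$MmNN
  sorted[4] = NNM$MmN
  sorted[5] = NNNM$Mm
  sorted[6] = mNNNM$M
sorted[4] = NNM$MmN

Answer: NNM$MmN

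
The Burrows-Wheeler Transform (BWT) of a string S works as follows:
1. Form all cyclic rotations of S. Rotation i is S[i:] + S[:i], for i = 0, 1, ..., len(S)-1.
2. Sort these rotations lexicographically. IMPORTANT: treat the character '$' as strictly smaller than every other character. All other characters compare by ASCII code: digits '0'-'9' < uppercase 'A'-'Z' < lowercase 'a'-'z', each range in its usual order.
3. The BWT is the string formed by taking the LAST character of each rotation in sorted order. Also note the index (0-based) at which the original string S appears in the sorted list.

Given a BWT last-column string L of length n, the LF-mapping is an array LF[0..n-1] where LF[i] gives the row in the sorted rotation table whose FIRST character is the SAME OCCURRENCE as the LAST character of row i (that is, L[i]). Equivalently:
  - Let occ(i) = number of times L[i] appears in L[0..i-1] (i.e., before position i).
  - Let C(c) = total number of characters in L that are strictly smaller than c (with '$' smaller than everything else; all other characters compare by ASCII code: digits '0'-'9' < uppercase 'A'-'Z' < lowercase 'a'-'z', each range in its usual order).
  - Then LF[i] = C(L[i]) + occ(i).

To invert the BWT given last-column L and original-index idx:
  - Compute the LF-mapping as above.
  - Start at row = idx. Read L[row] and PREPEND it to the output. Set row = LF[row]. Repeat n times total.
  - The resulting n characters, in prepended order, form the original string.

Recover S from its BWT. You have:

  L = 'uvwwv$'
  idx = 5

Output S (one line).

LF mapping: 1 2 4 5 3 0
Walk LF starting at row 5, prepending L[row]:
  step 1: row=5, L[5]='$', prepend. Next row=LF[5]=0
  step 2: row=0, L[0]='u', prepend. Next row=LF[0]=1
  step 3: row=1, L[1]='v', prepend. Next row=LF[1]=2
  step 4: row=2, L[2]='w', prepend. Next row=LF[2]=4
  step 5: row=4, L[4]='v', prepend. Next row=LF[4]=3
  step 6: row=3, L[3]='w', prepend. Next row=LF[3]=5
Reversed output: wvwvu$

Answer: wvwvu$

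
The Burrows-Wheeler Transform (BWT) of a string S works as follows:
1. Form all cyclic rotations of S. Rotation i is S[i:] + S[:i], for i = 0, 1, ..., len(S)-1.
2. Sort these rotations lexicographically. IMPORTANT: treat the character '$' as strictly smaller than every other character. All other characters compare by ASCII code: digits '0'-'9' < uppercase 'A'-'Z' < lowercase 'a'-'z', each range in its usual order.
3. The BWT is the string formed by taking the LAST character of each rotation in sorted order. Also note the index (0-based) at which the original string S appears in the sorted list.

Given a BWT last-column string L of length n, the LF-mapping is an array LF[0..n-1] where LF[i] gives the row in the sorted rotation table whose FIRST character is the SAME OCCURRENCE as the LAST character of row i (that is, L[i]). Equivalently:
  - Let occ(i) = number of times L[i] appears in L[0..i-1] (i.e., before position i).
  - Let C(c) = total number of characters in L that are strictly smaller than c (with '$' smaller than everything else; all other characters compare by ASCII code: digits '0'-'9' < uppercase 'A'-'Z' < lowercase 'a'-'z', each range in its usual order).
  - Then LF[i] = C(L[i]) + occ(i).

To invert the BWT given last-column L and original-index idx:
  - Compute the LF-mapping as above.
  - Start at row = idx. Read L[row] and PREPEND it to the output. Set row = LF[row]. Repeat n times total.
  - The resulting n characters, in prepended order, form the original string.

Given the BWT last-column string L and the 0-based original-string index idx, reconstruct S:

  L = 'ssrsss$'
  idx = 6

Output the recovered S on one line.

Answer: ssssrs$

Derivation:
LF mapping: 2 3 1 4 5 6 0
Walk LF starting at row 6, prepending L[row]:
  step 1: row=6, L[6]='$', prepend. Next row=LF[6]=0
  step 2: row=0, L[0]='s', prepend. Next row=LF[0]=2
  step 3: row=2, L[2]='r', prepend. Next row=LF[2]=1
  step 4: row=1, L[1]='s', prepend. Next row=LF[1]=3
  step 5: row=3, L[3]='s', prepend. Next row=LF[3]=4
  step 6: row=4, L[4]='s', prepend. Next row=LF[4]=5
  step 7: row=5, L[5]='s', prepend. Next row=LF[5]=6
Reversed output: ssssrs$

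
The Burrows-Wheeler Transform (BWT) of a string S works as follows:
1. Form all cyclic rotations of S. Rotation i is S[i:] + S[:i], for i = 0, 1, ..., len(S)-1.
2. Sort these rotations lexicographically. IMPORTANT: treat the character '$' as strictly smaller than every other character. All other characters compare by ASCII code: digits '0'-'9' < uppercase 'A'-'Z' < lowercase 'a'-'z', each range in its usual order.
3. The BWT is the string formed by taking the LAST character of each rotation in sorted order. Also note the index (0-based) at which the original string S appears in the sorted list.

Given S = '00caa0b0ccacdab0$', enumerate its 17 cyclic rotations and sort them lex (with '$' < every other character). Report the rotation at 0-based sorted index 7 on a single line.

All 17 rotations (rotation i = S[i:]+S[:i]):
  rot[0] = 00caa0b0ccacdab0$
  rot[1] = 0caa0b0ccacdab0$0
  rot[2] = caa0b0ccacdab0$00
  rot[3] = aa0b0ccacdab0$00c
  rot[4] = a0b0ccacdab0$00ca
  rot[5] = 0b0ccacdab0$00caa
  rot[6] = b0ccacdab0$00caa0
  rot[7] = 0ccacdab0$00caa0b
  rot[8] = ccacdab0$00caa0b0
  rot[9] = cacdab0$00caa0b0c
  rot[10] = acdab0$00caa0b0cc
  rot[11] = cdab0$00caa0b0cca
  rot[12] = dab0$00caa0b0ccac
  rot[13] = ab0$00caa0b0ccacd
  rot[14] = b0$00caa0b0ccacda
  rot[15] = 0$00caa0b0ccacdab
  rot[16] = $00caa0b0ccacdab0
Sorted (with $ < everything):
  sorted[0] = $00caa0b0ccacdab0
  sorted[1] = 0$00caa0b0ccacdab
  sorted[2] = 00caa0b0ccacdab0$
  sorted[3] = 0b0ccacdab0$00caa
  sorted[4] = 0caa0b0ccacdab0$0
  sorted[5] = 0ccacdab0$00caa0b
  sorted[6] = a0b0ccacdab0$00ca
  sorted[7] = aa0b0ccacdab0$00c
  sorted[8] = ab0$00caa0b0ccacd
  sorted[9] = acdab0$00caa0b0cc
  sorted[10] = b0$00caa0b0ccacda
  sorted[11] = b0ccacdab0$00caa0
  sorted[12] = caa0b0ccacdab0$00
  sorted[13] = cacdab0$00caa0b0c
  sorted[14] = ccacdab0$00caa0b0
  sorted[15] = cdab0$00caa0b0cca
  sorted[16] = dab0$00caa0b0ccac
sorted[7] = aa0b0ccacdab0$00c

Answer: aa0b0ccacdab0$00c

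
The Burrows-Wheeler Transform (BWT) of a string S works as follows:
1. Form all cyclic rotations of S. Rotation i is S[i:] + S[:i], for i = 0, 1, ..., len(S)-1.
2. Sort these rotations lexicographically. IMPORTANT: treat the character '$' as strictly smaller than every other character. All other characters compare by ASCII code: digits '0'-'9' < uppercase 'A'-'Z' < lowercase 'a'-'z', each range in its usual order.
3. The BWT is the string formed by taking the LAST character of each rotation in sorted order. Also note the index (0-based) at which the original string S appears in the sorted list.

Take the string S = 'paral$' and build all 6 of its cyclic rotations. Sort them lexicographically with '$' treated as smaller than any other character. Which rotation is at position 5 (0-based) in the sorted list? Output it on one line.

Answer: ral$pa

Derivation:
All 6 rotations (rotation i = S[i:]+S[:i]):
  rot[0] = paral$
  rot[1] = aral$p
  rot[2] = ral$pa
  rot[3] = al$par
  rot[4] = l$para
  rot[5] = $paral
Sorted (with $ < everything):
  sorted[0] = $paral
  sorted[1] = al$par
  sorted[2] = aral$p
  sorted[3] = l$para
  sorted[4] = paral$
  sorted[5] = ral$pa
sorted[5] = ral$pa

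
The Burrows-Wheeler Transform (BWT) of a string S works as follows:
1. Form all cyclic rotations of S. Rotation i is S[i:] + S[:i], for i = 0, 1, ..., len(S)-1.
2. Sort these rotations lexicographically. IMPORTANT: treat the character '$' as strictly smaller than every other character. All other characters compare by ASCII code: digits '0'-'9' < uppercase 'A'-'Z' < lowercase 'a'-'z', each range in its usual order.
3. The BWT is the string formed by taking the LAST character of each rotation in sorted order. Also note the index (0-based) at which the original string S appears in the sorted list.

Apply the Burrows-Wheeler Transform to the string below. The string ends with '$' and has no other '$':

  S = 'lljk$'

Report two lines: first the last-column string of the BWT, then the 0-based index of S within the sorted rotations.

All 5 rotations (rotation i = S[i:]+S[:i]):
  rot[0] = lljk$
  rot[1] = ljk$l
  rot[2] = jk$ll
  rot[3] = k$llj
  rot[4] = $lljk
Sorted (with $ < everything):
  sorted[0] = $lljk  (last char: 'k')
  sorted[1] = jk$ll  (last char: 'l')
  sorted[2] = k$llj  (last char: 'j')
  sorted[3] = ljk$l  (last char: 'l')
  sorted[4] = lljk$  (last char: '$')
Last column: kljl$
Original string S is at sorted index 4

Answer: kljl$
4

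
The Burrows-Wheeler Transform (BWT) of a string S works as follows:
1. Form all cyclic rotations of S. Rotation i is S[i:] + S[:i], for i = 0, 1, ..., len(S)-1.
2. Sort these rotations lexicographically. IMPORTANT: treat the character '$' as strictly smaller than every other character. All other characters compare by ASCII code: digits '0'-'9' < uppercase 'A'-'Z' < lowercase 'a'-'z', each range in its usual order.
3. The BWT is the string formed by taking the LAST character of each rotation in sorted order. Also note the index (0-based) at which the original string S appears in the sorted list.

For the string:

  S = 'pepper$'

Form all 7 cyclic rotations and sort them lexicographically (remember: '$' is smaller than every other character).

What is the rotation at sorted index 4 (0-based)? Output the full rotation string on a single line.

All 7 rotations (rotation i = S[i:]+S[:i]):
  rot[0] = pepper$
  rot[1] = epper$p
  rot[2] = pper$pe
  rot[3] = per$pep
  rot[4] = er$pepp
  rot[5] = r$peppe
  rot[6] = $pepper
Sorted (with $ < everything):
  sorted[0] = $pepper
  sorted[1] = epper$p
  sorted[2] = er$pepp
  sorted[3] = pepper$
  sorted[4] = per$pep
  sorted[5] = pper$pe
  sorted[6] = r$peppe
sorted[4] = per$pep

Answer: per$pep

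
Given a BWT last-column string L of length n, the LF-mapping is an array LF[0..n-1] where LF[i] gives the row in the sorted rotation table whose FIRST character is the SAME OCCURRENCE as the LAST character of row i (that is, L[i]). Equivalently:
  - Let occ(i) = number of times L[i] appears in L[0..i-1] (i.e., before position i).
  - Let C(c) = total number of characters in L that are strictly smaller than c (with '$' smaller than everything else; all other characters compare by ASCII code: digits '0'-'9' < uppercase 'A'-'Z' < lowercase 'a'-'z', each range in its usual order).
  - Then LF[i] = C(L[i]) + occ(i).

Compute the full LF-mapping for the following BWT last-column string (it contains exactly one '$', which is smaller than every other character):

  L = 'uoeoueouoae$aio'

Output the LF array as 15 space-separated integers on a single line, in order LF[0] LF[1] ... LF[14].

Char counts: '$':1, 'a':2, 'e':3, 'i':1, 'o':5, 'u':3
C (first-col start): C('$')=0, C('a')=1, C('e')=3, C('i')=6, C('o')=7, C('u')=12
L[0]='u': occ=0, LF[0]=C('u')+0=12+0=12
L[1]='o': occ=0, LF[1]=C('o')+0=7+0=7
L[2]='e': occ=0, LF[2]=C('e')+0=3+0=3
L[3]='o': occ=1, LF[3]=C('o')+1=7+1=8
L[4]='u': occ=1, LF[4]=C('u')+1=12+1=13
L[5]='e': occ=1, LF[5]=C('e')+1=3+1=4
L[6]='o': occ=2, LF[6]=C('o')+2=7+2=9
L[7]='u': occ=2, LF[7]=C('u')+2=12+2=14
L[8]='o': occ=3, LF[8]=C('o')+3=7+3=10
L[9]='a': occ=0, LF[9]=C('a')+0=1+0=1
L[10]='e': occ=2, LF[10]=C('e')+2=3+2=5
L[11]='$': occ=0, LF[11]=C('$')+0=0+0=0
L[12]='a': occ=1, LF[12]=C('a')+1=1+1=2
L[13]='i': occ=0, LF[13]=C('i')+0=6+0=6
L[14]='o': occ=4, LF[14]=C('o')+4=7+4=11

Answer: 12 7 3 8 13 4 9 14 10 1 5 0 2 6 11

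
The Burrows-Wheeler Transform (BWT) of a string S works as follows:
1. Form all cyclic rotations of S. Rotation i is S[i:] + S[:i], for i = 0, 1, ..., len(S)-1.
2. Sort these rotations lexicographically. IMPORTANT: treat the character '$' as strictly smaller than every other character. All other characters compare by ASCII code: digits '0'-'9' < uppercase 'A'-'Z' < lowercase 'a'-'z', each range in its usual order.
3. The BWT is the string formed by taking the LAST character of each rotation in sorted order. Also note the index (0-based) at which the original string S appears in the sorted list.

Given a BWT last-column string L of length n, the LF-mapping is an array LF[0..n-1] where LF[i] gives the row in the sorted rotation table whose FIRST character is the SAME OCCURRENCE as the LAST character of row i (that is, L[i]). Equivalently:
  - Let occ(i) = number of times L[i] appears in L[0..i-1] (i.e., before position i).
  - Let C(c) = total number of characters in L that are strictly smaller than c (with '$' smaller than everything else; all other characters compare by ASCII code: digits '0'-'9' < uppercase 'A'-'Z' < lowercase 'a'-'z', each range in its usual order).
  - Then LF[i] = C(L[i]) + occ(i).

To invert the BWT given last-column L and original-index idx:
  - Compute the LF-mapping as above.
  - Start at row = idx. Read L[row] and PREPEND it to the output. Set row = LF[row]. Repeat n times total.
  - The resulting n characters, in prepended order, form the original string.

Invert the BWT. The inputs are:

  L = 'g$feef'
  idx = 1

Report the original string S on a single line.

LF mapping: 5 0 3 1 2 4
Walk LF starting at row 1, prepending L[row]:
  step 1: row=1, L[1]='$', prepend. Next row=LF[1]=0
  step 2: row=0, L[0]='g', prepend. Next row=LF[0]=5
  step 3: row=5, L[5]='f', prepend. Next row=LF[5]=4
  step 4: row=4, L[4]='e', prepend. Next row=LF[4]=2
  step 5: row=2, L[2]='f', prepend. Next row=LF[2]=3
  step 6: row=3, L[3]='e', prepend. Next row=LF[3]=1
Reversed output: efefg$

Answer: efefg$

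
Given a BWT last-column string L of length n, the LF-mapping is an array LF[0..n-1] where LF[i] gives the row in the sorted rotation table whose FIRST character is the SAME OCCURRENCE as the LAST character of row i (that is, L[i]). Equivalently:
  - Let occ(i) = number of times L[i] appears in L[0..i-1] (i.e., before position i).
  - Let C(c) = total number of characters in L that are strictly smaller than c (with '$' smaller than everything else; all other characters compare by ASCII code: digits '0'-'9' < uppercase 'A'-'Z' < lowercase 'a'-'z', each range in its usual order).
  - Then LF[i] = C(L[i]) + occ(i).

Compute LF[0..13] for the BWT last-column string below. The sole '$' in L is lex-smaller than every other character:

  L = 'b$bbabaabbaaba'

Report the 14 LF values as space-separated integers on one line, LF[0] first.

Char counts: '$':1, 'a':6, 'b':7
C (first-col start): C('$')=0, C('a')=1, C('b')=7
L[0]='b': occ=0, LF[0]=C('b')+0=7+0=7
L[1]='$': occ=0, LF[1]=C('$')+0=0+0=0
L[2]='b': occ=1, LF[2]=C('b')+1=7+1=8
L[3]='b': occ=2, LF[3]=C('b')+2=7+2=9
L[4]='a': occ=0, LF[4]=C('a')+0=1+0=1
L[5]='b': occ=3, LF[5]=C('b')+3=7+3=10
L[6]='a': occ=1, LF[6]=C('a')+1=1+1=2
L[7]='a': occ=2, LF[7]=C('a')+2=1+2=3
L[8]='b': occ=4, LF[8]=C('b')+4=7+4=11
L[9]='b': occ=5, LF[9]=C('b')+5=7+5=12
L[10]='a': occ=3, LF[10]=C('a')+3=1+3=4
L[11]='a': occ=4, LF[11]=C('a')+4=1+4=5
L[12]='b': occ=6, LF[12]=C('b')+6=7+6=13
L[13]='a': occ=5, LF[13]=C('a')+5=1+5=6

Answer: 7 0 8 9 1 10 2 3 11 12 4 5 13 6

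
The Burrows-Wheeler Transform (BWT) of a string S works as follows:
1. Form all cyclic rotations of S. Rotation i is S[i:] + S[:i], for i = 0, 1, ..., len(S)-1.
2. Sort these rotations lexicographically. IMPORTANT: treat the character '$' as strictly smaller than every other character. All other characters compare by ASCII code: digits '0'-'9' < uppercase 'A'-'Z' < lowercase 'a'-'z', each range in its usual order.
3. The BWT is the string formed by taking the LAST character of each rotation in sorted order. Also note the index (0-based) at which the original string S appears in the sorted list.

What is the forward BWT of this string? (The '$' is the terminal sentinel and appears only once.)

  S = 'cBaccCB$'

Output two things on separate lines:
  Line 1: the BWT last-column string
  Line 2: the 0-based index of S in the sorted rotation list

All 8 rotations (rotation i = S[i:]+S[:i]):
  rot[0] = cBaccCB$
  rot[1] = BaccCB$c
  rot[2] = accCB$cB
  rot[3] = ccCB$cBa
  rot[4] = cCB$cBac
  rot[5] = CB$cBacc
  rot[6] = B$cBaccC
  rot[7] = $cBaccCB
Sorted (with $ < everything):
  sorted[0] = $cBaccCB  (last char: 'B')
  sorted[1] = B$cBaccC  (last char: 'C')
  sorted[2] = BaccCB$c  (last char: 'c')
  sorted[3] = CB$cBacc  (last char: 'c')
  sorted[4] = accCB$cB  (last char: 'B')
  sorted[5] = cBaccCB$  (last char: '$')
  sorted[6] = cCB$cBac  (last char: 'c')
  sorted[7] = ccCB$cBa  (last char: 'a')
Last column: BCccB$ca
Original string S is at sorted index 5

Answer: BCccB$ca
5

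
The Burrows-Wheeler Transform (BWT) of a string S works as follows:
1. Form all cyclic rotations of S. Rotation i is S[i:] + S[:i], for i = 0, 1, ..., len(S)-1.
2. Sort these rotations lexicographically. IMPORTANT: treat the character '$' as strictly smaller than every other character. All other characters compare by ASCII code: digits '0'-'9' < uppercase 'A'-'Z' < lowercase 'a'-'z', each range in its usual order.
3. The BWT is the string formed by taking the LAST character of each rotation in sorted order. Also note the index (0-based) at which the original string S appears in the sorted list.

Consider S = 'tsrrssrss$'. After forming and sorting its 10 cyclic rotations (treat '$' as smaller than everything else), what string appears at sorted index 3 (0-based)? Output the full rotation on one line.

Answer: rssrss$tsr

Derivation:
All 10 rotations (rotation i = S[i:]+S[:i]):
  rot[0] = tsrrssrss$
  rot[1] = srrssrss$t
  rot[2] = rrssrss$ts
  rot[3] = rssrss$tsr
  rot[4] = ssrss$tsrr
  rot[5] = srss$tsrrs
  rot[6] = rss$tsrrss
  rot[7] = ss$tsrrssr
  rot[8] = s$tsrrssrs
  rot[9] = $tsrrssrss
Sorted (with $ < everything):
  sorted[0] = $tsrrssrss
  sorted[1] = rrssrss$ts
  sorted[2] = rss$tsrrss
  sorted[3] = rssrss$tsr
  sorted[4] = s$tsrrssrs
  sorted[5] = srrssrss$t
  sorted[6] = srss$tsrrs
  sorted[7] = ss$tsrrssr
  sorted[8] = ssrss$tsrr
  sorted[9] = tsrrssrss$
sorted[3] = rssrss$tsr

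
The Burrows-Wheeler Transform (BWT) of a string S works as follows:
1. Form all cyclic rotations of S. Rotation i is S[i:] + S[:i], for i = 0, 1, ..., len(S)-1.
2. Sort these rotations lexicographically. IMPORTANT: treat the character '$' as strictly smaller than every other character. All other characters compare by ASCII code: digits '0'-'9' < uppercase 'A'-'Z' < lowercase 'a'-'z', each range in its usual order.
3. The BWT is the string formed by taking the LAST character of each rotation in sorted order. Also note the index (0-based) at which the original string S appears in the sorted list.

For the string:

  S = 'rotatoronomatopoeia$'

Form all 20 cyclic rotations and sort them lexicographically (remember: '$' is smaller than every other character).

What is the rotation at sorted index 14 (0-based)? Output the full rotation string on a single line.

All 20 rotations (rotation i = S[i:]+S[:i]):
  rot[0] = rotatoronomatopoeia$
  rot[1] = otatoronomatopoeia$r
  rot[2] = tatoronomatopoeia$ro
  rot[3] = atoronomatopoeia$rot
  rot[4] = toronomatopoeia$rota
  rot[5] = oronomatopoeia$rotat
  rot[6] = ronomatopoeia$rotato
  rot[7] = onomatopoeia$rotator
  rot[8] = nomatopoeia$rotatoro
  rot[9] = omatopoeia$rotatoron
  rot[10] = matopoeia$rotatorono
  rot[11] = atopoeia$rotatoronom
  rot[12] = topoeia$rotatoronoma
  rot[13] = opoeia$rotatoronomat
  rot[14] = poeia$rotatoronomato
  rot[15] = oeia$rotatoronomatop
  rot[16] = eia$rotatoronomatopo
  rot[17] = ia$rotatoronomatopoe
  rot[18] = a$rotatoronomatopoei
  rot[19] = $rotatoronomatopoeia
Sorted (with $ < everything):
  sorted[0] = $rotatoronomatopoeia
  sorted[1] = a$rotatoronomatopoei
  sorted[2] = atopoeia$rotatoronom
  sorted[3] = atoronomatopoeia$rot
  sorted[4] = eia$rotatoronomatopo
  sorted[5] = ia$rotatoronomatopoe
  sorted[6] = matopoeia$rotatorono
  sorted[7] = nomatopoeia$rotatoro
  sorted[8] = oeia$rotatoronomatop
  sorted[9] = omatopoeia$rotatoron
  sorted[10] = onomatopoeia$rotator
  sorted[11] = opoeia$rotatoronomat
  sorted[12] = oronomatopoeia$rotat
  sorted[13] = otatoronomatopoeia$r
  sorted[14] = poeia$rotatoronomato
  sorted[15] = ronomatopoeia$rotato
  sorted[16] = rotatoronomatopoeia$
  sorted[17] = tatoronomatopoeia$ro
  sorted[18] = topoeia$rotatoronoma
  sorted[19] = toronomatopoeia$rota
sorted[14] = poeia$rotatoronomato

Answer: poeia$rotatoronomato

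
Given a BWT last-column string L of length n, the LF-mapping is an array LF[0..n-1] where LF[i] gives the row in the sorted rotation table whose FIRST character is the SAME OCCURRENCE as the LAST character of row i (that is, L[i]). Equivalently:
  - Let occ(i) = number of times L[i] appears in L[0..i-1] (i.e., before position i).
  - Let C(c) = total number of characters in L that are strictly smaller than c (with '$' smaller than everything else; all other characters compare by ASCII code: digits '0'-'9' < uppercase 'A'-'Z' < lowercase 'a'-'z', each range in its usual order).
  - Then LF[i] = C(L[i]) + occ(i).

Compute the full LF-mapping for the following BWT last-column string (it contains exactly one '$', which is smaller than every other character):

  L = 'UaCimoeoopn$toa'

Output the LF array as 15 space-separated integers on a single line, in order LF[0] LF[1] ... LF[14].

Char counts: '$':1, 'C':1, 'U':1, 'a':2, 'e':1, 'i':1, 'm':1, 'n':1, 'o':4, 'p':1, 't':1
C (first-col start): C('$')=0, C('C')=1, C('U')=2, C('a')=3, C('e')=5, C('i')=6, C('m')=7, C('n')=8, C('o')=9, C('p')=13, C('t')=14
L[0]='U': occ=0, LF[0]=C('U')+0=2+0=2
L[1]='a': occ=0, LF[1]=C('a')+0=3+0=3
L[2]='C': occ=0, LF[2]=C('C')+0=1+0=1
L[3]='i': occ=0, LF[3]=C('i')+0=6+0=6
L[4]='m': occ=0, LF[4]=C('m')+0=7+0=7
L[5]='o': occ=0, LF[5]=C('o')+0=9+0=9
L[6]='e': occ=0, LF[6]=C('e')+0=5+0=5
L[7]='o': occ=1, LF[7]=C('o')+1=9+1=10
L[8]='o': occ=2, LF[8]=C('o')+2=9+2=11
L[9]='p': occ=0, LF[9]=C('p')+0=13+0=13
L[10]='n': occ=0, LF[10]=C('n')+0=8+0=8
L[11]='$': occ=0, LF[11]=C('$')+0=0+0=0
L[12]='t': occ=0, LF[12]=C('t')+0=14+0=14
L[13]='o': occ=3, LF[13]=C('o')+3=9+3=12
L[14]='a': occ=1, LF[14]=C('a')+1=3+1=4

Answer: 2 3 1 6 7 9 5 10 11 13 8 0 14 12 4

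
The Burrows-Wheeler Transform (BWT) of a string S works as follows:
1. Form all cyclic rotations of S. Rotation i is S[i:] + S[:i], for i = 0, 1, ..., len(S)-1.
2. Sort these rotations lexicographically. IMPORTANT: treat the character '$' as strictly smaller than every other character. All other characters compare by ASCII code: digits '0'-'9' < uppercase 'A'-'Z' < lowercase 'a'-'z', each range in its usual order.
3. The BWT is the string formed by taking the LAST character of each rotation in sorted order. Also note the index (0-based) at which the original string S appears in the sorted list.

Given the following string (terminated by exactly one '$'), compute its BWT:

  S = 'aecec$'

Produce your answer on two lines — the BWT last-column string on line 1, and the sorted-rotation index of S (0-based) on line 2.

All 6 rotations (rotation i = S[i:]+S[:i]):
  rot[0] = aecec$
  rot[1] = ecec$a
  rot[2] = cec$ae
  rot[3] = ec$aec
  rot[4] = c$aece
  rot[5] = $aecec
Sorted (with $ < everything):
  sorted[0] = $aecec  (last char: 'c')
  sorted[1] = aecec$  (last char: '$')
  sorted[2] = c$aece  (last char: 'e')
  sorted[3] = cec$ae  (last char: 'e')
  sorted[4] = ec$aec  (last char: 'c')
  sorted[5] = ecec$a  (last char: 'a')
Last column: c$eeca
Original string S is at sorted index 1

Answer: c$eeca
1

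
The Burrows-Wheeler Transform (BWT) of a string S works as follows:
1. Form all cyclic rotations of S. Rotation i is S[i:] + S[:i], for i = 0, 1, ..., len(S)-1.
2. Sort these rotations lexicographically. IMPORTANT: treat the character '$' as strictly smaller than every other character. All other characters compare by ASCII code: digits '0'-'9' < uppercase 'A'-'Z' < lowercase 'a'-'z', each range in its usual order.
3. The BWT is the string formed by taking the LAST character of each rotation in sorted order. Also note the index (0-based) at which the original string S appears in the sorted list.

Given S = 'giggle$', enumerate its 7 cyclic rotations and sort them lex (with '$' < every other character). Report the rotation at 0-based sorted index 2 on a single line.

All 7 rotations (rotation i = S[i:]+S[:i]):
  rot[0] = giggle$
  rot[1] = iggle$g
  rot[2] = ggle$gi
  rot[3] = gle$gig
  rot[4] = le$gigg
  rot[5] = e$giggl
  rot[6] = $giggle
Sorted (with $ < everything):
  sorted[0] = $giggle
  sorted[1] = e$giggl
  sorted[2] = ggle$gi
  sorted[3] = giggle$
  sorted[4] = gle$gig
  sorted[5] = iggle$g
  sorted[6] = le$gigg
sorted[2] = ggle$gi

Answer: ggle$gi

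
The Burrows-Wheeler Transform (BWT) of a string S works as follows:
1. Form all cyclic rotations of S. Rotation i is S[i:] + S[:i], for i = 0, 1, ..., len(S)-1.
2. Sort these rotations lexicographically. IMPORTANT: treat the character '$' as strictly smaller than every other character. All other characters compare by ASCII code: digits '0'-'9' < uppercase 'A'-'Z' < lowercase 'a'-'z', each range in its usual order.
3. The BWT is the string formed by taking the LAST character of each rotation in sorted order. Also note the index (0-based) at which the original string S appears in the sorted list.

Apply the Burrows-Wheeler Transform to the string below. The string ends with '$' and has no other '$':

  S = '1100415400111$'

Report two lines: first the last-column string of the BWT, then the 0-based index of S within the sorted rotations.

All 14 rotations (rotation i = S[i:]+S[:i]):
  rot[0] = 1100415400111$
  rot[1] = 100415400111$1
  rot[2] = 00415400111$11
  rot[3] = 0415400111$110
  rot[4] = 415400111$1100
  rot[5] = 15400111$11004
  rot[6] = 5400111$110041
  rot[7] = 400111$1100415
  rot[8] = 00111$11004154
  rot[9] = 0111$110041540
  rot[10] = 111$1100415400
  rot[11] = 11$11004154001
  rot[12] = 1$110041540011
  rot[13] = $1100415400111
Sorted (with $ < everything):
  sorted[0] = $1100415400111  (last char: '1')
  sorted[1] = 00111$11004154  (last char: '4')
  sorted[2] = 00415400111$11  (last char: '1')
  sorted[3] = 0111$110041540  (last char: '0')
  sorted[4] = 0415400111$110  (last char: '0')
  sorted[5] = 1$110041540011  (last char: '1')
  sorted[6] = 100415400111$1  (last char: '1')
  sorted[7] = 11$11004154001  (last char: '1')
  sorted[8] = 1100415400111$  (last char: '$')
  sorted[9] = 111$1100415400  (last char: '0')
  sorted[10] = 15400111$11004  (last char: '4')
  sorted[11] = 400111$1100415  (last char: '5')
  sorted[12] = 415400111$1100  (last char: '0')
  sorted[13] = 5400111$110041  (last char: '1')
Last column: 14100111$04501
Original string S is at sorted index 8

Answer: 14100111$04501
8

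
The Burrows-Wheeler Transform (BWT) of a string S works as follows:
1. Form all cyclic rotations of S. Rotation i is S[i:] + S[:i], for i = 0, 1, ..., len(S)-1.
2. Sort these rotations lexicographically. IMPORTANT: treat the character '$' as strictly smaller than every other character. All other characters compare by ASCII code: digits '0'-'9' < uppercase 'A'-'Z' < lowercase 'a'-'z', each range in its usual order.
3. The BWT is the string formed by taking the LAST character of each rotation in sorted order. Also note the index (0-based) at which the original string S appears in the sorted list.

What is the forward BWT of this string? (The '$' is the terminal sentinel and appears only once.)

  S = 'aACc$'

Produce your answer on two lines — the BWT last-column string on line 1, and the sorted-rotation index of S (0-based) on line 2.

Answer: caA$C
3

Derivation:
All 5 rotations (rotation i = S[i:]+S[:i]):
  rot[0] = aACc$
  rot[1] = ACc$a
  rot[2] = Cc$aA
  rot[3] = c$aAC
  rot[4] = $aACc
Sorted (with $ < everything):
  sorted[0] = $aACc  (last char: 'c')
  sorted[1] = ACc$a  (last char: 'a')
  sorted[2] = Cc$aA  (last char: 'A')
  sorted[3] = aACc$  (last char: '$')
  sorted[4] = c$aAC  (last char: 'C')
Last column: caA$C
Original string S is at sorted index 3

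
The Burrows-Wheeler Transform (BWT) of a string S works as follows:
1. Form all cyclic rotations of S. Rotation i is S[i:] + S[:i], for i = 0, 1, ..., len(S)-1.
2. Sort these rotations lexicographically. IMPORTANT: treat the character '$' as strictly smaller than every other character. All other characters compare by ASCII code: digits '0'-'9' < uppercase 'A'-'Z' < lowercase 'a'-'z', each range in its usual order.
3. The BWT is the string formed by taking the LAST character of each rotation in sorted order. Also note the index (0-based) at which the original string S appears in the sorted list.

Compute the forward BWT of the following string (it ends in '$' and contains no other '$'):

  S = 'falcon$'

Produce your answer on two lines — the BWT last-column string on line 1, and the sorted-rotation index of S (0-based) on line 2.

All 7 rotations (rotation i = S[i:]+S[:i]):
  rot[0] = falcon$
  rot[1] = alcon$f
  rot[2] = lcon$fa
  rot[3] = con$fal
  rot[4] = on$falc
  rot[5] = n$falco
  rot[6] = $falcon
Sorted (with $ < everything):
  sorted[0] = $falcon  (last char: 'n')
  sorted[1] = alcon$f  (last char: 'f')
  sorted[2] = con$fal  (last char: 'l')
  sorted[3] = falcon$  (last char: '$')
  sorted[4] = lcon$fa  (last char: 'a')
  sorted[5] = n$falco  (last char: 'o')
  sorted[6] = on$falc  (last char: 'c')
Last column: nfl$aoc
Original string S is at sorted index 3

Answer: nfl$aoc
3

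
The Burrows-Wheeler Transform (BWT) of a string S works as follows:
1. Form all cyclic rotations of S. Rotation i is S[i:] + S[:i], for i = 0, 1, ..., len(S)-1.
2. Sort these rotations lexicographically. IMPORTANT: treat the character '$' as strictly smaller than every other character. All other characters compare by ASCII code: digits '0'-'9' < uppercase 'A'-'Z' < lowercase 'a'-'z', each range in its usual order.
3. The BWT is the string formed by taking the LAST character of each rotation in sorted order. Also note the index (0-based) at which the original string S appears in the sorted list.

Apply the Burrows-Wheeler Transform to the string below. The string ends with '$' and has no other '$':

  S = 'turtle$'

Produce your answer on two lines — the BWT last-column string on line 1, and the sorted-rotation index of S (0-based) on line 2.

All 7 rotations (rotation i = S[i:]+S[:i]):
  rot[0] = turtle$
  rot[1] = urtle$t
  rot[2] = rtle$tu
  rot[3] = tle$tur
  rot[4] = le$turt
  rot[5] = e$turtl
  rot[6] = $turtle
Sorted (with $ < everything):
  sorted[0] = $turtle  (last char: 'e')
  sorted[1] = e$turtl  (last char: 'l')
  sorted[2] = le$turt  (last char: 't')
  sorted[3] = rtle$tu  (last char: 'u')
  sorted[4] = tle$tur  (last char: 'r')
  sorted[5] = turtle$  (last char: '$')
  sorted[6] = urtle$t  (last char: 't')
Last column: eltur$t
Original string S is at sorted index 5

Answer: eltur$t
5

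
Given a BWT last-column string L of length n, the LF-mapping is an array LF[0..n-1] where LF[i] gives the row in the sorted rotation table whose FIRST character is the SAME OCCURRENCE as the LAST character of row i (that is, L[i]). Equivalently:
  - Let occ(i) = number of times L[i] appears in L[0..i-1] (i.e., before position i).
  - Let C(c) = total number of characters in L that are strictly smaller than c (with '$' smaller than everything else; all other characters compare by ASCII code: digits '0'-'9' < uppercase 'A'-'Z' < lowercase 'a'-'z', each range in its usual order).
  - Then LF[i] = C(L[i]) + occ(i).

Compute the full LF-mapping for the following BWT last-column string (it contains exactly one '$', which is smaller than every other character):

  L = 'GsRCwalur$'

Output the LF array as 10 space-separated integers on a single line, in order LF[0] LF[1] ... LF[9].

Answer: 2 7 3 1 9 4 5 8 6 0

Derivation:
Char counts: '$':1, 'C':1, 'G':1, 'R':1, 'a':1, 'l':1, 'r':1, 's':1, 'u':1, 'w':1
C (first-col start): C('$')=0, C('C')=1, C('G')=2, C('R')=3, C('a')=4, C('l')=5, C('r')=6, C('s')=7, C('u')=8, C('w')=9
L[0]='G': occ=0, LF[0]=C('G')+0=2+0=2
L[1]='s': occ=0, LF[1]=C('s')+0=7+0=7
L[2]='R': occ=0, LF[2]=C('R')+0=3+0=3
L[3]='C': occ=0, LF[3]=C('C')+0=1+0=1
L[4]='w': occ=0, LF[4]=C('w')+0=9+0=9
L[5]='a': occ=0, LF[5]=C('a')+0=4+0=4
L[6]='l': occ=0, LF[6]=C('l')+0=5+0=5
L[7]='u': occ=0, LF[7]=C('u')+0=8+0=8
L[8]='r': occ=0, LF[8]=C('r')+0=6+0=6
L[9]='$': occ=0, LF[9]=C('$')+0=0+0=0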